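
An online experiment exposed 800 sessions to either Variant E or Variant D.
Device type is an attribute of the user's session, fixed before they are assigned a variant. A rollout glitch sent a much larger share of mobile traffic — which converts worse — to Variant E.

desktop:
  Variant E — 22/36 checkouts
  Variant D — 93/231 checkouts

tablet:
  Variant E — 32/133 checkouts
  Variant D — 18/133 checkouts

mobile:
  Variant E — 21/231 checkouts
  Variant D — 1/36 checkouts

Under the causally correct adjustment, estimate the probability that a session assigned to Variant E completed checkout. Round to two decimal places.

0.31

Variant E is higher inside every device type stratum but Variant D is higher in aggregate. Whether to stratify depends on how device type relates to the variant.
Since device type is a pre-existing factor (not a product of the variant) and it affects the outcome on its own, it is a confounder. The stratified rates, not the pooled rate, identify the causal effect.
Standardising Variant E to the population device type mix: 0.334·22/36 + 0.333·32/133 + 0.334·21/231 = 0.314.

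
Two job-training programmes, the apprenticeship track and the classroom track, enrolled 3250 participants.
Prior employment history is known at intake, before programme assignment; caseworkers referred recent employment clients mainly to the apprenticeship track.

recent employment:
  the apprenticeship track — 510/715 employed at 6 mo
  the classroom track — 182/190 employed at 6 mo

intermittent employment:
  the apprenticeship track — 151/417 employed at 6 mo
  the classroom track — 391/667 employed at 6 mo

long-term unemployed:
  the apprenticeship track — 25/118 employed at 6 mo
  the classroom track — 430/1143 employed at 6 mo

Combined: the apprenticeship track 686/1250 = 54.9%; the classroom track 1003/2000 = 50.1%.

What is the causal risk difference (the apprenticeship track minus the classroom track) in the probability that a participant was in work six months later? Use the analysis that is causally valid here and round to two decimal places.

-0.21

Prior employment history differs across programmes for reasons unrelated to any effect of the programme itself, and it separately predicts the outcome — a classic confounder. We must compare within prior employment history levels.
Adjusting over the population distribution of prior employment history: 0.278·(0.713−0.958) + 0.334·(0.362−0.586) + 0.388·(0.212−0.376) = -0.207.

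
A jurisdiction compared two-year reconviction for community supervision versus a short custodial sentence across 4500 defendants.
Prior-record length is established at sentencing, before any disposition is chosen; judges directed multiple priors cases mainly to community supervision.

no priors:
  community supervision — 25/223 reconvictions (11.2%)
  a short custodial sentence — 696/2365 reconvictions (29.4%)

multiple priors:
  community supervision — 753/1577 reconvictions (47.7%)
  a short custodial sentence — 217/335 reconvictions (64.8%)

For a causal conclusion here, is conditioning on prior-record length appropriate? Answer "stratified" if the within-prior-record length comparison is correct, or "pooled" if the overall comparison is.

Nothing the disposition does changes prior-record length; the imbalance is an allocation artefact. With prior-record length also predicting the outcome, the pooled figure is confounded, and the within-stratum comparison is the causal one.
Within each level — no priors: 11.2% vs 29.4%; multiple priors: 47.7% vs 64.8% — community supervision is lower every time.

stratified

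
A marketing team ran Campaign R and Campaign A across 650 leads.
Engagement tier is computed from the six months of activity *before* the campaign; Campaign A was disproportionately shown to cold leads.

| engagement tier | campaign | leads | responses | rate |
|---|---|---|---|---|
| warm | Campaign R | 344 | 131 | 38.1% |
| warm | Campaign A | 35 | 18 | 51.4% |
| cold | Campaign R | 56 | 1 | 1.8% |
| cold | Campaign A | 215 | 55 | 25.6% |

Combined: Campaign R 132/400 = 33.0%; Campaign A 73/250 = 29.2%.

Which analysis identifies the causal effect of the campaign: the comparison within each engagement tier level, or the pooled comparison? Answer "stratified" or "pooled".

Campaign A is higher inside every engagement tier stratum but Campaign R is higher in aggregate. Whether to stratify depends on how engagement tier relates to the campaign.
Engagement tier is set before the campaign has any effect — it is not caused by the campaign — and it independently drives the outcome. That makes it a confounder, so the causal comparison is within engagement tier levels.
Within each level — warm: 38.1% vs 51.4%; cold: 1.8% vs 25.6% — Campaign A is higher every time.

stratified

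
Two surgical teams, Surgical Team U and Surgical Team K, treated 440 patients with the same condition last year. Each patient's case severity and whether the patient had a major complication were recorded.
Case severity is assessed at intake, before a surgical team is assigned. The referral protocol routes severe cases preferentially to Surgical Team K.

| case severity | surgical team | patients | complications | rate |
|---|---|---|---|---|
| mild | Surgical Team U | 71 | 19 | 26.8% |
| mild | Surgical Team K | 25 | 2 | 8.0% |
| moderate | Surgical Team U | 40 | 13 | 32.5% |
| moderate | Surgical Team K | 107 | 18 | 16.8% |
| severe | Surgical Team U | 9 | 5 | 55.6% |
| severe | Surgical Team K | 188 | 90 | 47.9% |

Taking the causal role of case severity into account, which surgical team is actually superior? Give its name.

Surgical Team K

Case severity is set before the surgical team has any effect — it is not caused by the surgical team — and it independently drives the outcome. That makes it a confounder, so the causal comparison is within case severity levels.
Within each level — mild: 26.8% vs 8.0%; moderate: 32.5% vs 16.8%; severe: 55.6% vs 47.9% — Surgical Team K is lower every time.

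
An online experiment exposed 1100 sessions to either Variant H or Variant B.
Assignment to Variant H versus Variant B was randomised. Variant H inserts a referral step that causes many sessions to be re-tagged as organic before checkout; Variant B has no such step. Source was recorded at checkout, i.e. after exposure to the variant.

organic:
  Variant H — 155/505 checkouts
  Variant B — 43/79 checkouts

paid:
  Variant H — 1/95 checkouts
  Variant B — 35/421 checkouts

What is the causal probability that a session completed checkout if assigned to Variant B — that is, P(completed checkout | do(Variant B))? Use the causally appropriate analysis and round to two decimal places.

0.16

The stratified and pooled comparisons disagree (Variant B wins within each traffic source; Variant H wins overall), so the answer turns on the causal role of traffic source.
Traffic source is recorded after the variant and is itself shifted by it — it sits on the causal path from variant to outcome. Conditioning on a mediator would strip out part of the effect we want; the pooled comparison gives the total causal effect.
So P(outcome | do(Variant B)) is just the pooled rate for Variant B: 78/500 = 0.156.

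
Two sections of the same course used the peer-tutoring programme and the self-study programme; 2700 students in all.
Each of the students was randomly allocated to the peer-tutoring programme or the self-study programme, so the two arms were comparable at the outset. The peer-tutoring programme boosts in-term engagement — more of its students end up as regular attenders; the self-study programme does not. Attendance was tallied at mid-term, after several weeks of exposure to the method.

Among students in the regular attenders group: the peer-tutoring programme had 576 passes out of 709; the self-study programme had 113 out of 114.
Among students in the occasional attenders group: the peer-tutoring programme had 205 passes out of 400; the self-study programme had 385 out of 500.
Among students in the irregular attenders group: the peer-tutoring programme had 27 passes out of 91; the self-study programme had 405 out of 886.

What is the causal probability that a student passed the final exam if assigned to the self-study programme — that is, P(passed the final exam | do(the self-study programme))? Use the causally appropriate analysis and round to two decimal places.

the self-study programme is higher inside every mid-term attendance stratum but the peer-tutoring programme is higher in aggregate. Whether to stratify depends on how mid-term attendance relates to the teaching method.
The distribution of mid-term attendance is itself part of what the teaching method does — it is an intermediate outcome. Holding it fixed would remove that part of the effect; the total effect is the pooled difference.
So P(outcome | do(the self-study programme)) is just the pooled rate for the self-study programme: 903/1500 = 0.602.

0.60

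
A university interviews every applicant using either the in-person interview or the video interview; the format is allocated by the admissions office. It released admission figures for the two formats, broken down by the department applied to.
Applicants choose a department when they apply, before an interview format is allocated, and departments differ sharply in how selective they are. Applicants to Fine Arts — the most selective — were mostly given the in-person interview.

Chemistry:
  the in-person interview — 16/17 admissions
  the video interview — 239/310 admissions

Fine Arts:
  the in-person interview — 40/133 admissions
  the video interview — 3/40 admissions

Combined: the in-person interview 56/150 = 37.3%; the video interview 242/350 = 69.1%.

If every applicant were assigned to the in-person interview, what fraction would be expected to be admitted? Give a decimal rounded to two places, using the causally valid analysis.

the in-person interview is higher inside every department stratum but the video interview is higher in aggregate. Whether to stratify depends on how department relates to the interview format.
Department satisfies the back-door criterion: it is not a descendant of the interview format, and it blocks the spurious path from interview format to outcome. Adjusting for it (i.e., using the within-department rates) gives the causal effect.
Standardising the in-person interview to the population department mix: 0.654·16/17 + 0.346·40/133 = 0.720.

0.72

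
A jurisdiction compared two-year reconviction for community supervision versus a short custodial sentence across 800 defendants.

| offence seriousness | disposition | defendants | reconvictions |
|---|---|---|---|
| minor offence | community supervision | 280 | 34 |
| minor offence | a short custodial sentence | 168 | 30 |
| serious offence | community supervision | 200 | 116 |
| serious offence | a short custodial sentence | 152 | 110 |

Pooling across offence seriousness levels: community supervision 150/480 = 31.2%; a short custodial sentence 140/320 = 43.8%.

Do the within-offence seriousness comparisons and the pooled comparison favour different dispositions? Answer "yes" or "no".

no

Within each offence seriousness level (minor offence 12.1% vs 17.9%; serious offence 58.0% vs 72.4%), community supervision has the lower rate every time. Pooled: 31.2% vs 43.8% — community supervision has the lower rate overall. They agree.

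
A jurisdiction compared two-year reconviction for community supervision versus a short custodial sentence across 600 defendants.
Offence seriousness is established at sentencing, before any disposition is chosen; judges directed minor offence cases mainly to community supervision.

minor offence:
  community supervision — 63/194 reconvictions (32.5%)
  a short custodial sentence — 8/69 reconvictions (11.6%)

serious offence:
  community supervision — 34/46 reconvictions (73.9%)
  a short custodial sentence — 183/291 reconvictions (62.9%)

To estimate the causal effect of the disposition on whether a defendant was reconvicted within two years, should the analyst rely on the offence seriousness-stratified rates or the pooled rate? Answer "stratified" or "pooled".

stratified

The offence seriousness-specific comparison favours a short custodial sentence throughout, but the pooled figures favour community supervision. The question is whether to condition on offence seriousness.
Here offence seriousness is a common cause — it drives both which disposition a case falls under and the outcome. The crude comparison mixes populations; the stratum-specific rates are the causally relevant ones.
Within each level — minor offence: 32.5% vs 11.6%; serious offence: 73.9% vs 62.9% — a short custodial sentence is lower every time.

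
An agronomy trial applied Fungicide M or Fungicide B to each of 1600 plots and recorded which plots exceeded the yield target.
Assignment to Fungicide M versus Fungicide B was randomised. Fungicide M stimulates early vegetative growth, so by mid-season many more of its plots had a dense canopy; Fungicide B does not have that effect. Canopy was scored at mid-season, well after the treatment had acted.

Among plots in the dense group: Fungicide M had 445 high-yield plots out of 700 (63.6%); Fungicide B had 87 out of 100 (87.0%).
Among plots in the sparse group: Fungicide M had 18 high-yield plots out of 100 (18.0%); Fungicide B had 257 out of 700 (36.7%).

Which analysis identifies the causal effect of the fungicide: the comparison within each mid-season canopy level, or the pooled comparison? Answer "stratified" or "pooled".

pooled

The stratified and pooled comparisons disagree (Fungicide B wins within each mid-season canopy; Fungicide M wins overall), so the answer turns on the causal role of mid-season canopy.
Mid-season canopy lies on the pathway fungicide → mid-season canopy → outcome, so adjusting for it blocks the indirect effect. For the total causal effect of fungicide, use the unadjusted pooled rates.
Pooled: Fungicide M 57.9% vs Fungicide B 43.0%; Fungicide M is higher overall.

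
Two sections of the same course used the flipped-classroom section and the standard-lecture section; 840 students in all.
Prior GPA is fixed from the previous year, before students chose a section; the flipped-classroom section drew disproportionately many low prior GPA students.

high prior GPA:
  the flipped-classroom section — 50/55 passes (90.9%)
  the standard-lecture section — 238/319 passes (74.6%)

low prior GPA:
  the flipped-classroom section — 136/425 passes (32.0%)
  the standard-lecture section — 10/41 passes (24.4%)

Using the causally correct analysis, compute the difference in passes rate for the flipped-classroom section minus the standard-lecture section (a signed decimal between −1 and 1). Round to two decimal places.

+0.11

The imbalance in prior GPA band arose from how students were allocated, not from anything the teaching method did; and prior GPA band independently affects the outcome. The pooled gap is confounded — condition on prior GPA band.
Adjusting over the population distribution of prior GPA band: 0.445·(0.909−0.746) + 0.555·(0.320−0.244) = +0.115.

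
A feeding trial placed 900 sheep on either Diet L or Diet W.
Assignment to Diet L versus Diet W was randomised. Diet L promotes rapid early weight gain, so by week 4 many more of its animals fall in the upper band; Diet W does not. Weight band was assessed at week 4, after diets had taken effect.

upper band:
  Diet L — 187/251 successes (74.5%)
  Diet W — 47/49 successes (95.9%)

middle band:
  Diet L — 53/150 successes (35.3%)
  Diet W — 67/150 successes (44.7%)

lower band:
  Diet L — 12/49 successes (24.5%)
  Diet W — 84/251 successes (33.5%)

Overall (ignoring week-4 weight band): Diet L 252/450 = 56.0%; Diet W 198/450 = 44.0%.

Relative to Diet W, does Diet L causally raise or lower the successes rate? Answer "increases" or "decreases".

increases

The week-4 weight band-specific comparison favours Diet W throughout, but the pooled figures favour Diet L. The question is whether to condition on week-4 weight band.
Stratifying would compare diets among sheep the diets themselves sorted into week-4 weight band groups — a form of selection on an intermediate. The unconditioned pooled rates give the total causal effect.
Pooled: Diet L 56.0% vs Diet W 44.0%; Diet L is higher overall.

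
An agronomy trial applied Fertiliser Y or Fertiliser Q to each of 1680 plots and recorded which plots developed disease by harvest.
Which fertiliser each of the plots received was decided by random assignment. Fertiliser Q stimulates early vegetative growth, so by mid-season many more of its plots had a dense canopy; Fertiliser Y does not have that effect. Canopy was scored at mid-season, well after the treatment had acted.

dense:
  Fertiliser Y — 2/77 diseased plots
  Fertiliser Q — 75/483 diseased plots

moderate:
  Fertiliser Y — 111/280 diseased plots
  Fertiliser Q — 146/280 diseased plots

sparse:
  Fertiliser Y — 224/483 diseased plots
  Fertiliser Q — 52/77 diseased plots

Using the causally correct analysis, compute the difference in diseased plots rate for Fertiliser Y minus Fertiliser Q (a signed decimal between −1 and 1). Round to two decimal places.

+0.08

Fertiliser Y is lower inside every mid-season canopy stratum but Fertiliser Q is lower in aggregate. Whether to stratify depends on how mid-season canopy relates to the fertiliser.
Because the fertiliser influences mid-season canopy, mid-season canopy is a post-treatment mediator, not a confounder. Stratifying on it would bias the estimate; the causal effect is the crude pooled difference.
The causal difference is the pooled difference: 0.401 − 0.325 = +0.076.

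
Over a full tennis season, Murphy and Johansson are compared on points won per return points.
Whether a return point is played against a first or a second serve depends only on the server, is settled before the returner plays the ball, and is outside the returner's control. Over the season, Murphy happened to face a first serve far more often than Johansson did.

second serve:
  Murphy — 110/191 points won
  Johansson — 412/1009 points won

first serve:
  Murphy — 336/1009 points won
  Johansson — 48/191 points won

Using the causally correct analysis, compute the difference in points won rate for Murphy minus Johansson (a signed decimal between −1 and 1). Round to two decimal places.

+0.12

Nothing the player does changes serve type; the imbalance is an allocation artefact. With serve type also predicting the outcome, the pooled figure is confounded, and the within-stratum comparison is the causal one.
Adjusting over the population distribution of serve type: 0.500·(0.576−0.408) + 0.500·(0.333−0.251) = +0.125.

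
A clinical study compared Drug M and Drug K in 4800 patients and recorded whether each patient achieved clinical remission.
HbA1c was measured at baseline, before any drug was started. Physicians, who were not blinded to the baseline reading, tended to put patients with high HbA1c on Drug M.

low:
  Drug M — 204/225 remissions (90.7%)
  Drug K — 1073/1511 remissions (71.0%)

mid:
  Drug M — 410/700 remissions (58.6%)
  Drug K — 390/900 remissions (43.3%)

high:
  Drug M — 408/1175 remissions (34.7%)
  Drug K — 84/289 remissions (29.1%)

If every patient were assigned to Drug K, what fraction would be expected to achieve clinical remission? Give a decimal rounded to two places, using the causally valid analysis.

Drug M is higher inside every HbA1c stratum but Drug K is higher in aggregate. Whether to stratify depends on how HbA1c relates to the drug.
The imbalance in HbA1c arose from how patients were allocated, not from anything the drug did; and HbA1c independently affects the outcome. The pooled gap is confounded — condition on HbA1c.
Standardising Drug K to the population HbA1c mix: 0.362·1073/1511 + 0.333·390/900 + 0.305·84/289 = 0.490.

0.49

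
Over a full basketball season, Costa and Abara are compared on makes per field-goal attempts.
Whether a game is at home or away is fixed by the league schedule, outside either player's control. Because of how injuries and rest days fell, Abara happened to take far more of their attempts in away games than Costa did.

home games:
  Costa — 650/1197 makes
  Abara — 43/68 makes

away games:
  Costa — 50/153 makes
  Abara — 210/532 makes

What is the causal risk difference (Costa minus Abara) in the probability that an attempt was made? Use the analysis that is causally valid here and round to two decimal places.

-0.08

Within every game venue level Abara has the higher rate, yet pooled Costa does — Simpson's reversal.
Game venue is set before the player has any effect — it is not caused by the player — and it independently drives the outcome. That makes it a confounder, so the causal comparison is within game venue levels.
Adjusting over the population distribution of game venue: 0.649·(0.543−0.632) + 0.351·(0.327−0.395) = -0.082.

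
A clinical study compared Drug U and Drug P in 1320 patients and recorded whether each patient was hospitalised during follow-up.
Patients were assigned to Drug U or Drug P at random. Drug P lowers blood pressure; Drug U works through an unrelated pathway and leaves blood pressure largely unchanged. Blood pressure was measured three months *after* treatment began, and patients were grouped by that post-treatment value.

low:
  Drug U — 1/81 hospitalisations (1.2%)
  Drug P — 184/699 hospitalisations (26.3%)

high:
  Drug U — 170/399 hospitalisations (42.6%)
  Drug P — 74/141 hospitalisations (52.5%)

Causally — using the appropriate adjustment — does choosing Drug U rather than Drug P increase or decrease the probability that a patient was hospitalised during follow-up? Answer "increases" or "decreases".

increases

The stratified and pooled comparisons disagree (Drug U wins within each blood pressure; Drug P wins overall), so the answer turns on the causal role of blood pressure.
Blood pressure here is a post-treatment variable shaped by the drug; conditioning on it would introduce bias rather than remove it. The overall comparison is the causal one.
Pooled: Drug U 35.6% vs Drug P 30.7%; Drug P is lower overall.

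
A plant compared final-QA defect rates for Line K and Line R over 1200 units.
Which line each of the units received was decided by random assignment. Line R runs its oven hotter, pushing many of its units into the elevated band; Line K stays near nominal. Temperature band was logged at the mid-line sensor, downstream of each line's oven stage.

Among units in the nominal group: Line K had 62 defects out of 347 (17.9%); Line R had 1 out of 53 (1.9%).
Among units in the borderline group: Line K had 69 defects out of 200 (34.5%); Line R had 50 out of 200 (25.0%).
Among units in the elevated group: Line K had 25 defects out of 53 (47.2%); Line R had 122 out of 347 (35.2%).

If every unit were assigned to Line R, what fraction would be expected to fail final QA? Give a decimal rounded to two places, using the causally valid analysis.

The stratified and pooled comparisons disagree (Line R wins within each in-process temperature band; Line K wins overall), so the answer turns on the causal role of in-process temperature band.
In-process temperature band is recorded after the line and is itself shifted by it — it sits on the causal path from line to outcome. Conditioning on a mediator would strip out part of the effect we want; the pooled comparison gives the total causal effect.
So P(outcome | do(Line R)) is just the pooled rate for Line R: 173/600 = 0.288.

0.29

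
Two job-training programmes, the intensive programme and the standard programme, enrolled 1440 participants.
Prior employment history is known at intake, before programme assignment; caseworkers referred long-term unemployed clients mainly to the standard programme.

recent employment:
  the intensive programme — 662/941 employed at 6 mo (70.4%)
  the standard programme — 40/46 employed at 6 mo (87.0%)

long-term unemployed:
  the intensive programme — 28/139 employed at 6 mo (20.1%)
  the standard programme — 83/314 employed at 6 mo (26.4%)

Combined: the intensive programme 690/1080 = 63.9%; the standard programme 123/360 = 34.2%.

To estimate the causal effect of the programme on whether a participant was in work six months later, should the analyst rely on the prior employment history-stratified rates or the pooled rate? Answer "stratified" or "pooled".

stratified

The imbalance in prior employment history arose from how participants were allocated, not from anything the programme did; and prior employment history independently affects the outcome. The pooled gap is confounded — condition on prior employment history.
Within each level — recent employment: 70.4% vs 87.0%; long-term unemployed: 20.1% vs 26.4% — the standard programme is higher every time.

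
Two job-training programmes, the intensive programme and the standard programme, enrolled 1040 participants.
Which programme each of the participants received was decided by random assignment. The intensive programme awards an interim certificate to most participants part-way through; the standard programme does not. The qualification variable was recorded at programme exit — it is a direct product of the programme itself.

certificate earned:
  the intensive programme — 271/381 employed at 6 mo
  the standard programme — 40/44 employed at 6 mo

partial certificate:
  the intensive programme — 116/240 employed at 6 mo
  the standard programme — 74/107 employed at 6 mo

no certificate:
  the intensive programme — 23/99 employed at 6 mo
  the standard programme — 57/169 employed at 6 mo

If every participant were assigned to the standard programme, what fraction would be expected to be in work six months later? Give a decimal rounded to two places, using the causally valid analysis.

0.53

The qualification attained during the programme-specific comparison favours the standard programme throughout, but the pooled figures favour the intensive programme. The question is whether to condition on qualification attained during the programme.
Qualification attained during the programme is recorded after the programme and is itself shifted by it — it sits on the causal path from programme to outcome. Conditioning on a mediator would strip out part of the effect we want; the pooled comparison gives the total causal effect.
So P(outcome | do(the standard programme)) is just the pooled rate for the standard programme: 171/320 = 0.534.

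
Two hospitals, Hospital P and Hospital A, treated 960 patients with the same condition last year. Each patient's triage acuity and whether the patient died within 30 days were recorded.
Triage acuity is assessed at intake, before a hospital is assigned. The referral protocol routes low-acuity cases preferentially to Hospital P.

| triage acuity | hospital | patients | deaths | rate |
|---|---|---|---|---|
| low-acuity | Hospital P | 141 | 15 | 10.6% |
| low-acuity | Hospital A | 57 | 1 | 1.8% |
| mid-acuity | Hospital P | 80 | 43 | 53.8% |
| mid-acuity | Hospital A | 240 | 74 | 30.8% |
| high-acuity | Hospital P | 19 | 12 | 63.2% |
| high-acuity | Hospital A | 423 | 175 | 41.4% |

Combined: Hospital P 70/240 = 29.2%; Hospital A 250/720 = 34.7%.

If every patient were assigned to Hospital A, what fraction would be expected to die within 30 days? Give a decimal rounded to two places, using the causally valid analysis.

0.30

Within every triage acuity level Hospital A has the lower rate, yet pooled Hospital P does — Simpson's reversal.
Here triage acuity is a common cause — it drives both which hospital a case falls under and the outcome. The crude comparison mixes populations; the stratum-specific rates are the causally relevant ones.
Standardising Hospital A to the population triage acuity mix: 0.206·1/57 + 0.333·74/240 + 0.460·175/423 = 0.297.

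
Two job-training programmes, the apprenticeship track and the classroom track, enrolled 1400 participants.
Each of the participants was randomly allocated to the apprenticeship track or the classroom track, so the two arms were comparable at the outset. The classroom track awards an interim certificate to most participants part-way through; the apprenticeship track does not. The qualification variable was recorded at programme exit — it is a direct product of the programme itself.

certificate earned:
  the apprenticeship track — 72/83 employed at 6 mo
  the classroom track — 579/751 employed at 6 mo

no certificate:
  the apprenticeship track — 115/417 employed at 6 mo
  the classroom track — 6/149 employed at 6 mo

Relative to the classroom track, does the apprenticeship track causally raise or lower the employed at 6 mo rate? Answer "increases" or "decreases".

decreases

Within every qualification attained during the programme level the apprenticeship track has the higher rate, yet pooled the classroom track does — Simpson's reversal.
Because the programme influences qualification attained during the programme, qualification attained during the programme is a post-treatment mediator, not a confounder. Stratifying on it would bias the estimate; the causal effect is the crude pooled difference.
Pooled: the apprenticeship track 37.4% vs the classroom track 65.0%; the classroom track is higher overall.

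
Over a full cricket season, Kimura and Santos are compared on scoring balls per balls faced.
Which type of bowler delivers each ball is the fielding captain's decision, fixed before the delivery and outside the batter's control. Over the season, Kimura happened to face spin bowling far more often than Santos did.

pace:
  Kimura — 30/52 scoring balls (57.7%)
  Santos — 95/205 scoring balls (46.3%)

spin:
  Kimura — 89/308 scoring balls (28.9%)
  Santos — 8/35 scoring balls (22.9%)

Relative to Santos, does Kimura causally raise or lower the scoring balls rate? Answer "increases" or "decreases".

Bowling type satisfies the back-door criterion: it is not a descendant of the player, and it blocks the spurious path from player to outcome. Adjusting for it (i.e., using the within-bowling type rates) gives the causal effect.
Within each level — pace: 57.7% vs 46.3%; spin: 28.9% vs 22.9% — Kimura is higher every time.

increases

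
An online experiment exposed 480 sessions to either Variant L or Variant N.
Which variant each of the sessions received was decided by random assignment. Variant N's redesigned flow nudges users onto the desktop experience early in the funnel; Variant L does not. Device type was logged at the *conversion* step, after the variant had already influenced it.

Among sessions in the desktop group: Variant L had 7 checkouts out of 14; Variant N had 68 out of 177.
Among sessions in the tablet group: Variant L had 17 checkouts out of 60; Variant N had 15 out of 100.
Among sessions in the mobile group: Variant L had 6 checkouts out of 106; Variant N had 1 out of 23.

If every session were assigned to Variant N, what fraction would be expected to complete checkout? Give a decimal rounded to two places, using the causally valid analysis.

0.28

Within every device type level Variant L has the higher rate, yet pooled Variant N does — Simpson's reversal.
Device type here is a post-treatment variable shaped by the variant; conditioning on it would introduce bias rather than remove it. The overall comparison is the causal one.
So P(outcome | do(Variant N)) is just the pooled rate for Variant N: 84/300 = 0.280.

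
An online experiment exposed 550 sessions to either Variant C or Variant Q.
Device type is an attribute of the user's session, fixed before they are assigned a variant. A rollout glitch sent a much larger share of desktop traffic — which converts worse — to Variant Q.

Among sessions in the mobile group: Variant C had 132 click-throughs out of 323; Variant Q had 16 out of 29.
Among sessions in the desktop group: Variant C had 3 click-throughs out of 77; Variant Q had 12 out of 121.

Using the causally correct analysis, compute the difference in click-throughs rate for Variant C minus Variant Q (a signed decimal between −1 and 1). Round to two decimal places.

Device type is set before the variant has any effect — it is not caused by the variant — and it independently drives the outcome. That makes it a confounder, so the causal comparison is within device type levels.
Adjusting over the population distribution of device type: 0.640·(0.409−0.552) + 0.360·(0.039−0.099) = -0.113.

-0.11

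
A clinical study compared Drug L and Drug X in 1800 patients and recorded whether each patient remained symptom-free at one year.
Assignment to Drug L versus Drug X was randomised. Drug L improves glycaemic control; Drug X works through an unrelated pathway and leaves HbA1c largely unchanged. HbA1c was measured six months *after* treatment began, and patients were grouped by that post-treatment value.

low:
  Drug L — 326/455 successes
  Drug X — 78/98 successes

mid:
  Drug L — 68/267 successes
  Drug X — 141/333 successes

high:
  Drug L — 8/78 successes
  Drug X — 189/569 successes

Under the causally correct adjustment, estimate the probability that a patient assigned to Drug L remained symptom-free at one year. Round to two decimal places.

HbA1c is recorded after the drug and is itself shifted by it — it sits on the causal path from drug to outcome. Conditioning on a mediator would strip out part of the effect we want; the pooled comparison gives the total causal effect.
So P(outcome | do(Drug L)) is just the pooled rate for Drug L: 402/800 = 0.502.

0.50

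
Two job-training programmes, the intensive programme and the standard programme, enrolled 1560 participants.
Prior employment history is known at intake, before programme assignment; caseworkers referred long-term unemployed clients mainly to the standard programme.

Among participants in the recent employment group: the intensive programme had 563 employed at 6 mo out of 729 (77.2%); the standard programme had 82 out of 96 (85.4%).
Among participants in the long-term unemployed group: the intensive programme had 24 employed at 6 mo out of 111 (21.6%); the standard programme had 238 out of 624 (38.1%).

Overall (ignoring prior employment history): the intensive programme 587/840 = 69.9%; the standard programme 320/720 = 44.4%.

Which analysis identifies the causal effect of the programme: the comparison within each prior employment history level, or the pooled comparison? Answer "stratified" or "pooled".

stratified

The stratified and pooled comparisons disagree (the standard programme wins within each prior employment history; the intensive programme wins overall), so the answer turns on the causal role of prior employment history.
Since prior employment history is a pre-existing factor (not a product of the programme) and it affects the outcome on its own, it is a confounder. The stratified rates, not the pooled rate, identify the causal effect.
Within each level — recent employment: 77.2% vs 85.4%; long-term unemployed: 21.6% vs 38.1% — the standard programme is higher every time.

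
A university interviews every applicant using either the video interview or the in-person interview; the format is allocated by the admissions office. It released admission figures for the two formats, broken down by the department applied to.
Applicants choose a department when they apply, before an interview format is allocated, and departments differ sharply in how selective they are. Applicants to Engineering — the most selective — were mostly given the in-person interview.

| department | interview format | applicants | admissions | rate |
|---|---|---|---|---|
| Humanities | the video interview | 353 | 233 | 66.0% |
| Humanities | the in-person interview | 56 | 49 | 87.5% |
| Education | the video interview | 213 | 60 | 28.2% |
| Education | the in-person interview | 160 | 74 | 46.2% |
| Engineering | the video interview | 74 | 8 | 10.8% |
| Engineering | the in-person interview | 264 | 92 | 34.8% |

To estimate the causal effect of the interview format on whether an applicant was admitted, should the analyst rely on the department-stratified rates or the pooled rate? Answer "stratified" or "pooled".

The department-specific comparison favours the in-person interview throughout, but the pooled figures favour the video interview. The question is whether to condition on department.
Here department is a common cause — it drives both which interview format a case falls under and the outcome. The crude comparison mixes populations; the stratum-specific rates are the causally relevant ones.
Within each level — Humanities: 66.0% vs 87.5%; Education: 28.2% vs 46.2%; Engineering: 10.8% vs 34.8% — the in-person interview is higher every time.

stratified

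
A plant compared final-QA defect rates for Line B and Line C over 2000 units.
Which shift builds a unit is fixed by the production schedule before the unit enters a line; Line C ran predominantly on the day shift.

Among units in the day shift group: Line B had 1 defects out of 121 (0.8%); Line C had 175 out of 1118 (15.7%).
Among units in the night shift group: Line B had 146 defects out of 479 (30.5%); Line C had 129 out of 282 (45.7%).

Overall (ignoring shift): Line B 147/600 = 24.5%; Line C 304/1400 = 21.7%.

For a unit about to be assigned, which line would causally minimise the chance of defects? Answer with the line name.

The imbalance in shift arose from how units were allocated, not from anything the line did; and shift independently affects the outcome. The pooled gap is confounded — condition on shift.
Within each level — day shift: 0.8% vs 15.7%; night shift: 30.5% vs 45.7% — Line B is lower every time.

Line B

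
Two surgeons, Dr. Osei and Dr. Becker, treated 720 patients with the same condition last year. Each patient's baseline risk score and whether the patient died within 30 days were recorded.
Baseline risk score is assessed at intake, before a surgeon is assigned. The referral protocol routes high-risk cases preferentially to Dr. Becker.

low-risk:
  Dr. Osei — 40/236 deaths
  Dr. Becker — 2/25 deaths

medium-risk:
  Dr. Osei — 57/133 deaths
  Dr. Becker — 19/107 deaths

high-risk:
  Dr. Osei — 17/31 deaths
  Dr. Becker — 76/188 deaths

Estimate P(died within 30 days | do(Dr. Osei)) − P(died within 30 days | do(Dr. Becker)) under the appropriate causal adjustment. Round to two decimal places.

The imbalance in baseline risk score arose from how patients were allocated, not from anything the surgeon did; and baseline risk score independently affects the outcome. The pooled gap is confounded — condition on baseline risk score.
Adjusting over the population distribution of baseline risk score: 0.362·(0.169−0.080) + 0.333·(0.429−0.178) + 0.304·(0.548−0.404) = +0.160.

+0.16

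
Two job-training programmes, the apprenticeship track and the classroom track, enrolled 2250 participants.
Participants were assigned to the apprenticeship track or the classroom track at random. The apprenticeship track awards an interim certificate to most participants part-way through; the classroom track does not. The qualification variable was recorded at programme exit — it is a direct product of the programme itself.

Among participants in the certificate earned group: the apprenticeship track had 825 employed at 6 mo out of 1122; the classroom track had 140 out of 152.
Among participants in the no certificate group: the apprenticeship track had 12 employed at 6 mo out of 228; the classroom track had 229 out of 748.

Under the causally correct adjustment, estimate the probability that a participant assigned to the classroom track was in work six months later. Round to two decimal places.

The qualification attained during the programme-specific comparison favours the classroom track throughout, but the pooled figures favour the apprenticeship track. The question is whether to condition on qualification attained during the programme.
Qualification attained during the programme is downstream of the programme. One should not condition on a consequence of treatment, so the overall rates are the right comparison.
So P(outcome | do(the classroom track)) is just the pooled rate for the classroom track: 369/900 = 0.410.

0.41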